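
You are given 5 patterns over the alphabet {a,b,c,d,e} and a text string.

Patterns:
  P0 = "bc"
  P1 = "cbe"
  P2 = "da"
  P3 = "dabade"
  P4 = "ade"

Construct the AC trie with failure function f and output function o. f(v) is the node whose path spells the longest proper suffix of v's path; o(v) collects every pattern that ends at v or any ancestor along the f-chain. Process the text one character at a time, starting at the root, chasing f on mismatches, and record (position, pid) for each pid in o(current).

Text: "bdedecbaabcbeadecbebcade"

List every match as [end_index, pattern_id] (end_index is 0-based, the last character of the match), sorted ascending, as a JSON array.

Build automaton:
Trie (insert patterns):
  0='ε' goto a→12 b→1 c→3 d→6
  1='b' goto c→2
  2='bc' goto ·  [P0 ends]
  3='c' goto b→4
  4='cb' goto e→5
  5='cbe' goto ·  [P1 ends]
  6='d' goto a→7
  7='da' goto b→8  [P2 ends]
  8='dab' goto a→9
  9='daba' goto d→10
  10='dabad' goto e→11
  11='dabade' goto ·  [P3 ends]
  12='a' goto d→13
  13='ad' goto e→14
  14='ade' goto ·  [P4 ends]

Failure links (BFS by depth):
  n1('b'): parent n0 fail=0; on 'b' 0 → fail=0;  out ∅∪∅=∅
  n3('c'): parent n0 fail=0; on 'c' 0 → fail=0;  out ∅∪∅=∅
  n6('d'): parent n0 fail=0; on 'd' 0 → fail=0;  out ∅∪∅=∅
  n12('a'): parent n0 fail=0; on 'a' 0 → fail=0;  out ∅∪∅=∅
  n2('bc'): parent n1 fail=0; on 'c' 0 → fail=3;  out {0}∪∅={0}
  n4('cb'): parent n3 fail=0; on 'b' 0 → fail=1;  out ∅∪∅=∅
  n7('da'): parent n6 fail=0; on 'a' 0 → fail=12;  out {2}∪∅={2}
  n13('ad'): parent n12 fail=0; on 'd' 0 → fail=6;  out ∅∪∅=∅
  n5('cbe'): parent n4 fail=1; on 'e' 1→0 → fail=0;  out {1}∪∅={1}
  n8('dab'): parent n7 fail=12; on 'b' 12→0 → fail=1;  out ∅∪∅=∅
  n14('ade'): parent n13 fail=6; on 'e' 6→0 → fail=0;  out {4}∪∅={4}
  n9('daba'): parent n8 fail=1; on 'a' 1→0 → fail=12;  out ∅∪∅=∅
  n10('dabad'): parent n9 fail=12; on 'd' 12 → fail=13;  out ∅∪∅=∅
  n11('dabade'): parent n10 fail=13; on 'e' 13 → fail=14;  out {3}∪{4}={3,4}

Run:
pos 0 'b': at 1
pos 1 'd': at 6 (via fail)
pos 2 'e': at 0 (via fail)
pos 3 'd': at 6
pos 4 'e': at 0 (via fail)
pos 5 'c': at 3
pos 6 'b': at 4
pos 7 'a': at 12 (via fail)
pos 8 'a': at 12 (via fail)
pos 9 'b': at 1 (via fail)
pos 10 'c': at 2  emit P0@[9:10]
pos 11 'b': at 4 (via fail)
pos 12 'e': at 5  emit P1@[10:12]
pos 13 'a': at 12 (via fail)
pos 14 'd': at 13
pos 15 'e': at 14  emit P4@[13:15]
pos 16 'c': at 3 (via fail)
pos 17 'b': at 4
pos 18 'e': at 5  emit P1@[16:18]
pos 19 'b': at 1 (via fail)
pos 20 'c': at 2  emit P0@[19:20]
pos 21 'a': at 12 (via fail)
pos 22 'd': at 13
pos 23 'e': at 14  emit P4@[21:23]

All matches (sorted): [[10,0],[12,1],[15,4],[18,1],[20,0],[23,4]]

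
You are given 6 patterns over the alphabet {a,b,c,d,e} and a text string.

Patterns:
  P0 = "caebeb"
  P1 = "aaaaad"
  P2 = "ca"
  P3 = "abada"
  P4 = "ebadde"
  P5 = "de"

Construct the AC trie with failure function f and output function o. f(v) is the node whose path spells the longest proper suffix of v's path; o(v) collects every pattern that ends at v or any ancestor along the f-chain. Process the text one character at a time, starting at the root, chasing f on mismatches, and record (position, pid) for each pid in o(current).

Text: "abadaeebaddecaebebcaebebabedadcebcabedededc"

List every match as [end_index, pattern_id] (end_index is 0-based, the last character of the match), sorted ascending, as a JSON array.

Construct AC machine:
Trie nodes:
  n0 'ε': a→7 c→1 d→23 e→17
  n1 'c': a→2
  n2 'ca': e→3  ←P2
  n3 'cae': b→4
  n4 'caeb': e→5
  n5 'caebe': b→6
  n6 'caebeb': ·  ←P0
  n7 'a': a→8 b→13
  n8 'aa': a→9
  n9 'aaa': a→10
  n10 'aaaa': a→11
  n11 'aaaaa': d→12
  n12 'aaaaad': ·  ←P1
  n13 'ab': a→14
  n14 'aba': d→15
  n15 'abad': a→16
  n16 'abada': ·  ←P3
  n17 'e': b→18
  n18 'eb': a→19
  n19 'eba': d→20
  n20 'ebad': d→21
  n21 'ebadd': e→22
  n22 'ebadde': ·  ←P4
  n23 'd': e→24
  n24 'de': ·  ←P5

Failure links (BFS by depth):
  fail(1) 'c': from fail(0)=0 chase 'c': 0 ⇒ 0;  out=∅∪out(0)=∅
  fail(7) 'a': from fail(0)=0 chase 'a': 0 ⇒ 0;  out=∅∪out(0)=∅
  fail(17) 'e': from fail(0)=0 chase 'e': 0 ⇒ 0;  out=∅∪out(0)=∅
  fail(23) 'd': from fail(0)=0 chase 'd': 0 ⇒ 0;  out=∅∪out(0)=∅
  fail(2) 'ca': from fail(1)=0 chase 'a': 0 ⇒ 7;  out={2}∪out(7)={2}
  fail(8) 'aa': from fail(7)=0 chase 'a': 0 ⇒ 7;  out=∅∪out(7)=∅
  fail(13) 'ab': from fail(7)=0 chase 'b': 0 ⇒ 0;  out=∅∪out(0)=∅
  fail(18) 'eb': from fail(17)=0 chase 'b': 0 ⇒ 0;  out=∅∪out(0)=∅
  fail(24) 'de': from fail(23)=0 chase 'e': 0 ⇒ 17;  out={5}∪out(17)={5}
  fail(3) 'cae': from fail(2)=7 chase 'e': 7→0 ⇒ 17;  out=∅∪out(17)=∅
  fail(9) 'aaa': from fail(8)=7 chase 'a': 7 ⇒ 8;  out=∅∪out(8)=∅
  fail(14) 'aba': from fail(13)=0 chase 'a': 0 ⇒ 7;  out=∅∪out(7)=∅
  fail(19) 'eba': from fail(18)=0 chase 'a': 0 ⇒ 7;  out=∅∪out(7)=∅
  fail(4) 'caeb': from fail(3)=17 chase 'b': 17 ⇒ 18;  out=∅∪out(18)=∅
  fail(10) 'aaaa': from fail(9)=8 chase 'a': 8 ⇒ 9;  out=∅∪out(9)=∅
  fail(15) 'abad': from fail(14)=7 chase 'd': 7→0 ⇒ 23;  out=∅∪out(23)=∅
  fail(20) 'ebad': from fail(19)=7 chase 'd': 7→0 ⇒ 23;  out=∅∪out(23)=∅
  fail(5) 'caebe': from fail(4)=18 chase 'e': 18→0 ⇒ 17;  out=∅∪out(17)=∅
  fail(11) 'aaaaa': from fail(10)=9 chase 'a': 9 ⇒ 10;  out=∅∪out(10)=∅
  fail(16) 'abada': from fail(15)=23 chase 'a': 23→0 ⇒ 7;  out={3}∪out(7)={3}
  fail(21) 'ebadd': from fail(20)=23 chase 'd': 23→0 ⇒ 23;  out=∅∪out(23)=∅
  fail(6) 'caebeb': from fail(5)=17 chase 'b': 17 ⇒ 18;  out={0}∪out(18)={0}
  fail(12) 'aaaaad': from fail(11)=10 chase 'd': 10→9→8→7→0 ⇒ 23;  out={1}∪out(23)={1}
  fail(22) 'ebadde': from fail(21)=23 chase 'e': 23 ⇒ 24;  out={4}∪out(24)={4,5}

Run:
pos 0 'a': at 7
pos 1 'b': at 13
pos 2 'a': at 14
pos 3 'd': at 15
pos 4 'a': at 16  emit P3@[0:4]
pos 5 'e': at 17 (fail-walked)
pos 6 'e': at 17 (fail-walked)
pos 7 'b': at 18
pos 8 'a': at 19
pos 9 'd': at 20
pos 10 'd': at 21
pos 11 'e': at 22  emit P4@[6:11],P5@[10:11]
pos 12 'c': at 1 (fail-walked)
pos 13 'a': at 2  emit P2@[12:13]
pos 14 'e': at 3
pos 15 'b': at 4
pos 16 'e': at 5
pos 17 'b': at 6  emit P0@[12:17]
pos 18 'c': at 1 (fail-walked)
pos 19 'a': at 2  emit P2@[18:19]
pos 20 'e': at 3
pos 21 'b': at 4
pos 22 'e': at 5
pos 23 'b': at 6  emit P0@[18:23]
pos 24 'a': at 19 (fail-walked)
pos 25 'b': at 13 (fail-walked)
pos 26 'e': at 17 (fail-walked)
pos 27 'd': at 23 (fail-walked)
pos 28 'a': at 7 (fail-walked)
pos 29 'd': at 23 (fail-walked)
pos 30 'c': at 1 (fail-walked)
pos 31 'e': at 17 (fail-walked)
pos 32 'b': at 18
pos 33 'c': at 1 (fail-walked)
pos 34 'a': at 2  emit P2@[33:34]
pos 35 'b': at 13 (fail-walked)
pos 36 'e': at 17 (fail-walked)
pos 37 'd': at 23 (fail-walked)
pos 38 'e': at 24  emit P5@[37:38]
pos 39 'd': at 23 (fail-walked)
pos 40 'e': at 24  emit P5@[39:40]
pos 41 'd': at 23 (fail-walked)
pos 42 'c': at 1 (fail-walked)

All matches (sorted): [[4,3],[11,4],[11,5],[13,2],[17,0],[19,2],[23,0],[34,2],[38,5],[40,5]]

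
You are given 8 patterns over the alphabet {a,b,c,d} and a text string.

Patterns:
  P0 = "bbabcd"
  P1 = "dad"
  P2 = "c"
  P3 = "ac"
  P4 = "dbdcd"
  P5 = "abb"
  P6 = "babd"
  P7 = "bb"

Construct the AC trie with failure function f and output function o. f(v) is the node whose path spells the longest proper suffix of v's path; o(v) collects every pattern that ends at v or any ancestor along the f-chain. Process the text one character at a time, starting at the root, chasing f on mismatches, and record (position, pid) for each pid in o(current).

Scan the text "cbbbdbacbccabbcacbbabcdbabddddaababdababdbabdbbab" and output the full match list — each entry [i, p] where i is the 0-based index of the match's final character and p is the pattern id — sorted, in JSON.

Build:
Trie (insert patterns):
  0='ε' goto a→11 b→1 c→10 d→7
  1='b' goto a→19 b→2
  2='bb' goto a→3  ←P7
  3='bba' goto b→4
  4='bbab' goto c→5
  5='bbabc' goto d→6
  6='bbabcd' goto ·  ←P0
  7='d' goto a→8 b→13
  8='da' goto d→9
  9='dad' goto ·  ←P1
  10='c' goto ·  ←P2
  11='a' goto b→17 c→12
  12='ac' goto ·  ←P3
  13='db' goto d→14
  14='dbd' goto c→15
  15='dbdc' goto d→16
  16='dbdcd' goto ·  ←P4
  17='ab' goto b→18
  18='abb' goto ·  ←P5
  19='ba' goto b→20
  20='bab' goto d→21
  21='babd' goto ·  ←P6

Failure links (BFS by depth):
  fail(1) 'b': from fail(0)=0 chase 'b': 0 ⇒ 0;  out=∅∪out(0)=∅
  fail(7) 'd': from fail(0)=0 chase 'd': 0 ⇒ 0;  out=∅∪out(0)=∅
  fail(10) 'c': from fail(0)=0 chase 'c': 0 ⇒ 0;  out={2}∪out(0)={2}
  fail(11) 'a': from fail(0)=0 chase 'a': 0 ⇒ 0;  out=∅∪out(0)=∅
  fail(2) 'bb': from fail(1)=0 chase 'b': 0 ⇒ 1;  out={7}∪out(1)={7}
  fail(8) 'da': from fail(7)=0 chase 'a': 0 ⇒ 11;  out=∅∪out(11)=∅
  fail(12) 'ac': from fail(11)=0 chase 'c': 0 ⇒ 10;  out={3}∪out(10)={2,3}
  fail(13) 'db': from fail(7)=0 chase 'b': 0 ⇒ 1;  out=∅∪out(1)=∅
  fail(17) 'ab': from fail(11)=0 chase 'b': 0 ⇒ 1;  out=∅∪out(1)=∅
  fail(19) 'ba': from fail(1)=0 chase 'a': 0 ⇒ 11;  out=∅∪out(11)=∅
  fail(3) 'bba': from fail(2)=1 chase 'a': 1 ⇒ 19;  out=∅∪out(19)=∅
  fail(9) 'dad': from fail(8)=11 chase 'd': 11→0 ⇒ 7;  out={1}∪out(7)={1}
  fail(14) 'dbd': from fail(13)=1 chase 'd': 1→0 ⇒ 7;  out=∅∪out(7)=∅
  fail(18) 'abb': from fail(17)=1 chase 'b': 1 ⇒ 2;  out={5}∪out(2)={5,7}
  fail(20) 'bab': from fail(19)=11 chase 'b': 11 ⇒ 17;  out=∅∪out(17)=∅
  fail(4) 'bbab': from fail(3)=19 chase 'b': 19 ⇒ 20;  out=∅∪out(20)=∅
  fail(15) 'dbdc': from fail(14)=7 chase 'c': 7→0 ⇒ 10;  out=∅∪out(10)={2}
  fail(21) 'babd': from fail(20)=17 chase 'd': 17→1→0 ⇒ 7;  out={6}∪out(7)={6}
  fail(5) 'bbabc': from fail(4)=20 chase 'c': 20→17→1→0 ⇒ 10;  out=∅∪out(10)={2}
  fail(16) 'dbdcd': from fail(15)=10 chase 'd': 10→0 ⇒ 7;  out={4}∪out(7)={4}
  fail(6) 'bbabcd': from fail(5)=10 chase 'd': 10→0 ⇒ 7;  out={0}∪out(7)={0}

Run:
pos 0 'c': at 10  emit P2@[0:0]
pos 1 'b': at 1 (fail-walked)
pos 2 'b': at 2  emit P7@[1:2]
pos 3 'b': at 2 (fail-walked)  emit P7@[2:3]
pos 4 'd': at 7 (fail-walked)
pos 5 'b': at 13
pos 6 'a': at 19 (fail-walked)
pos 7 'c': at 12 (fail-walked)  emit P2@[7:7],P3@[6:7]
pos 8 'b': at 1 (fail-walked)
pos 9 'c': at 10 (fail-walked)  emit P2@[9:9]
pos 10 'c': at 10 (fail-walked)  emit P2@[10:10]
pos 11 'a': at 11 (fail-walked)
pos 12 'b': at 17
pos 13 'b': at 18  emit P5@[11:13],P7@[12:13]
pos 14 'c': at 10 (fail-walked)  emit P2@[14:14]
pos 15 'a': at 11 (fail-walked)
pos 16 'c': at 12  emit P2@[16:16],P3@[15:16]
pos 17 'b': at 1 (fail-walked)
pos 18 'b': at 2  emit P7@[17:18]
pos 19 'a': at 3
pos 20 'b': at 4
pos 21 'c': at 5  emit P2@[21:21]
pos 22 'd': at 6  emit P0@[17:22]
pos 23 'b': at 13 (fail-walked)
pos 24 'a': at 19 (fail-walked)
pos 25 'b': at 20
pos 26 'd': at 21  emit P6@[23:26]
pos 27 'd': at 7 (fail-walked)
pos 28 'd': at 7 (fail-walked)
pos 29 'd': at 7 (fail-walked)
pos 30 'a': at 8
pos 31 'a': at 11 (fail-walked)
pos 32 'b': at 17
pos 33 'a': at 19 (fail-walked)
pos 34 'b': at 20
pos 35 'd': at 21  emit P6@[32:35]
pos 36 'a': at 8 (fail-walked)
pos 37 'b': at 17 (fail-walked)
pos 38 'a': at 19 (fail-walked)
pos 39 'b': at 20
pos 40 'd': at 21  emit P6@[37:40]
pos 41 'b': at 13 (fail-walked)
pos 42 'a': at 19 (fail-walked)
pos 43 'b': at 20
pos 44 'd': at 21  emit P6@[41:44]
pos 45 'b': at 13 (fail-walked)
pos 46 'b': at 2 (fail-walked)  emit P7@[45:46]
pos 47 'a': at 3
pos 48 'b': at 4

Matches: [[0,2],[2,7],[3,7],[7,2],[7,3],[9,2],[10,2],[13,5],[13,7],[14,2],[16,2],[16,3],[18,7],[21,2],[22,0],[26,6],[35,6],[40,6],[44,6],[46,7]]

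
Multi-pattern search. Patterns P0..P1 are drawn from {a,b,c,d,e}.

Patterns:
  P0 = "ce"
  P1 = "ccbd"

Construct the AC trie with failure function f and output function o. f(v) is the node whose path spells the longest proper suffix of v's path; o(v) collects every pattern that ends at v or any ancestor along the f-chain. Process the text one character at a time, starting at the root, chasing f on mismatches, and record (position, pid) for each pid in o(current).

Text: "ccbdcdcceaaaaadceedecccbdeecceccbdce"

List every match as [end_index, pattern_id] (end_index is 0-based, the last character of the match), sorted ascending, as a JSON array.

Construct AC machine:
Trie nodes:
  0='ε' goto c→1
  1='c' goto c→3 e→2
  2='ce' goto ·  ←P0
  3='cc' goto b→4
  4='ccb' goto d→5
  5='ccbd' goto ·  ←P1

Failure links (BFS by depth):
  fail(1) 'c': from fail(0)=0 chase 'c': 0 ⇒ 0;  out=∅∪out(0)=∅
  fail(2) 'ce': from fail(1)=0 chase 'e': 0 ⇒ 0;  out={0}∪out(0)={0}
  fail(3) 'cc': from fail(1)=0 chase 'c': 0 ⇒ 1;  out=∅∪out(1)=∅
  fail(4) 'ccb': from fail(3)=1 chase 'b': 1→0 ⇒ 0;  out=∅∪out(0)=∅
  fail(5) 'ccbd': from fail(4)=0 chase 'd': 0 ⇒ 0;  out={1}∪out(0)={1}

Run:
pos 0 'c': at 1
pos 1 'c': at 3
pos 2 'b': at 4
pos 3 'd': at 5  ** P1@[0:3]
pos 4 'c': at 1 (via fail)
pos 5 'd': at 0 (via fail)
pos 6 'c': at 1
pos 7 'c': at 3
pos 8 'e': at 2 (via fail)  ** P0@[7:8]
pos 9 'a': at 0 (via fail)
pos 10 'a': at 0
pos 11 'a': at 0
pos 12 'a': at 0
pos 13 'a': at 0
pos 14 'd': at 0
pos 15 'c': at 1
pos 16 'e': at 2  ** P0@[15:16]
pos 17 'e': at 0 (via fail)
pos 18 'd': at 0
pos 19 'e': at 0
pos 20 'c': at 1
pos 21 'c': at 3
pos 22 'c': at 3 (via fail)
pos 23 'b': at 4
pos 24 'd': at 5  ** P1@[21:24]
pos 25 'e': at 0 (via fail)
pos 26 'e': at 0
pos 27 'c': at 1
pos 28 'c': at 3
pos 29 'e': at 2 (via fail)  ** P0@[28:29]
pos 30 'c': at 1 (via fail)
pos 31 'c': at 3
pos 32 'b': at 4
pos 33 'd': at 5  ** P1@[30:33]
pos 34 'c': at 1 (via fail)
pos 35 'e': at 2  ** P0@[34:35]

Result: [[3,1],[8,0],[16,0],[24,1],[29,0],[33,1],[35,0]]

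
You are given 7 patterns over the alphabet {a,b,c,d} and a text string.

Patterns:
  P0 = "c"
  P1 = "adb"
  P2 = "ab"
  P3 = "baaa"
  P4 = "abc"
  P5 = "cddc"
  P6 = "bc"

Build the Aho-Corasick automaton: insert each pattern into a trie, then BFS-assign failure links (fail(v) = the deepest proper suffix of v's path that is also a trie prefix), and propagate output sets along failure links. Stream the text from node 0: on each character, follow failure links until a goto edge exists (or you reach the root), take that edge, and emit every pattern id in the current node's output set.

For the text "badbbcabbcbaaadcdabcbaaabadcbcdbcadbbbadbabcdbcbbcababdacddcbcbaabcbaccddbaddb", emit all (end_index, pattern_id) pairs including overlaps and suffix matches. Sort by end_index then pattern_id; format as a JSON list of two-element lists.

Build:
Trie nodes:
  n0 'ε': a→2 b→6 c→1
  n1 'c': d→11  ←P0
  n2 'a': b→5 d→3
  n3 'ad': b→4
  n4 'adb': ·  ←P1
  n5 'ab': c→10  ←P2
  n6 'b': a→7 c→14
  n7 'ba': a→8
  n8 'baa': a→9
  n9 'baaa': ·  ←P3
  n10 'abc': ·  ←P4
  n11 'cd': d→12
  n12 'cdd': c→13
  n13 'cddc': ·  ←P5
  n14 'bc': ·  ←P6

BFS fail/out derivation:
  fail(1) 'c': from fail(0)=0 chase 'c': 0 ⇒ 0;  out={0}∪out(0)={0}
  fail(2) 'a': from fail(0)=0 chase 'a': 0 ⇒ 0;  out=∅∪out(0)=∅
  fail(6) 'b': from fail(0)=0 chase 'b': 0 ⇒ 0;  out=∅∪out(0)=∅
  fail(3) 'ad': from fail(2)=0 chase 'd': 0 ⇒ 0;  out=∅∪out(0)=∅
  fail(5) 'ab': from fail(2)=0 chase 'b': 0 ⇒ 6;  out={2}∪out(6)={2}
  fail(7) 'ba': from fail(6)=0 chase 'a': 0 ⇒ 2;  out=∅∪out(2)=∅
  fail(11) 'cd': from fail(1)=0 chase 'd': 0 ⇒ 0;  out=∅∪out(0)=∅
  fail(14) 'bc': from fail(6)=0 chase 'c': 0 ⇒ 1;  out={6}∪out(1)={0,6}
  fail(4) 'adb': from fail(3)=0 chase 'b': 0 ⇒ 6;  out={1}∪out(6)={1}
  fail(8) 'baa': from fail(7)=2 chase 'a': 2→0 ⇒ 2;  out=∅∪out(2)=∅
  fail(10) 'abc': from fail(5)=6 chase 'c': 6 ⇒ 14;  out={4}∪out(14)={0,4,6}
  fail(12) 'cdd': from fail(11)=0 chase 'd': 0 ⇒ 0;  out=∅∪out(0)=∅
  fail(9) 'baaa': from fail(8)=2 chase 'a': 2→0 ⇒ 2;  out={3}∪out(2)={3}
  fail(13) 'cddc': from fail(12)=0 chase 'c': 0 ⇒ 1;  out={5}∪out(1)={0,5}

Run:
[0] read 'b'  n0⇒n6
[1] read 'a'  n6⇒n7
[2] read 'd'  n7⇒n3 (fail-walked)
[3] read 'b'  n3⇒n4  emit P1@[1:3]
[4] read 'b'  n4⇒n6 (fail-walked)
[5] read 'c'  n6⇒n14  emit P0@[5:5],P6@[4:5]
[6] read 'a'  n14⇒n2 (fail-walked)
[7] read 'b'  n2⇒n5  emit P2@[6:7]
[8] read 'b'  n5⇒n6 (fail-walked)
[9] read 'c'  n6⇒n14  emit P0@[9:9],P6@[8:9]
[10] read 'b'  n14⇒n6 (fail-walked)
[11] read 'a'  n6⇒n7
[12] read 'a'  n7⇒n8
[13] read 'a'  n8⇒n9  emit P3@[10:13]
[14] read 'd'  n9⇒n3 (fail-walked)
[15] read 'c'  n3⇒n1 (fail-walked)  emit P0@[15:15]
[16] read 'd'  n1⇒n11
[17] read 'a'  n11⇒n2 (fail-walked)
[18] read 'b'  n2⇒n5  emit P2@[17:18]
[19] read 'c'  n5⇒n10  emit P0@[19:19],P4@[17:19],P6@[18:19]
[20] read 'b'  n10⇒n6 (fail-walked)
[21] read 'a'  n6⇒n7
[22] read 'a'  n7⇒n8
[23] read 'a'  n8⇒n9  emit P3@[20:23]
[24] read 'b'  n9⇒n5 (fail-walked)  emit P2@[23:24]
[25] read 'a'  n5⇒n7 (fail-walked)
[26] read 'd'  n7⇒n3 (fail-walked)
[27] read 'c'  n3⇒n1 (fail-walked)  emit P0@[27:27]
[28] read 'b'  n1⇒n6 (fail-walked)
[29] read 'c'  n6⇒n14  emit P0@[29:29],P6@[28:29]
[30] read 'd'  n14⇒n11 (fail-walked)
[31] read 'b'  n11⇒n6 (fail-walked)
[32] read 'c'  n6⇒n14  emit P0@[32:32],P6@[31:32]
[33] read 'a'  n14⇒n2 (fail-walked)
[34] read 'd'  n2⇒n3
[35] read 'b'  n3⇒n4  emit P1@[33:35]
[36] read 'b'  n4⇒n6 (fail-walked)
[37] read 'b'  n6⇒n6 (fail-walked)
[38] read 'a'  n6⇒n7
[39] read 'd'  n7⇒n3 (fail-walked)
[40] read 'b'  n3⇒n4  emit P1@[38:40]
[41] read 'a'  n4⇒n7 (fail-walked)
[42] read 'b'  n7⇒n5 (fail-walked)  emit P2@[41:42]
[43] read 'c'  n5⇒n10  emit P0@[43:43],P4@[41:43],P6@[42:43]
[44] read 'd'  n10⇒n11 (fail-walked)
[45] read 'b'  n11⇒n6 (fail-walked)
[46] read 'c'  n6⇒n14  emit P0@[46:46],P6@[45:46]
[47] read 'b'  n14⇒n6 (fail-walked)
[48] read 'b'  n6⇒n6 (fail-walked)
[49] read 'c'  n6⇒n14  emit P0@[49:49],P6@[48:49]
[50] read 'a'  n14⇒n2 (fail-walked)
[51] read 'b'  n2⇒n5  emit P2@[50:51]
[52] read 'a'  n5⇒n7 (fail-walked)
[53] read 'b'  n7⇒n5 (fail-walked)  emit P2@[52:53]
[54] read 'd'  n5⇒n0 (fail-walked)
[55] read 'a'  n0⇒n2
[56] read 'c'  n2⇒n1 (fail-walked)  emit P0@[56:56]
[57] read 'd'  n1⇒n11
[58] read 'd'  n11⇒n12
[59] read 'c'  n12⇒n13  emit P0@[59:59],P5@[56:59]
[60] read 'b'  n13⇒n6 (fail-walked)
[61] read 'c'  n6⇒n14  emit P0@[61:61],P6@[60:61]
[62] read 'b'  n14⇒n6 (fail-walked)
[63] read 'a'  n6⇒n7
[64] read 'a'  n7⇒n8
[65] read 'b'  n8⇒n5 (fail-walked)  emit P2@[64:65]
[66] read 'c'  n5⇒n10  emit P0@[66:66],P4@[64:66],P6@[65:66]
[67] read 'b'  n10⇒n6 (fail-walked)
[68] read 'a'  n6⇒n7
[69] read 'c'  n7⇒n1 (fail-walked)  emit P0@[69:69]
[70] read 'c'  n1⇒n1 (fail-walked)  emit P0@[70:70]
[71] read 'd'  n1⇒n11
[72] read 'd'  n11⇒n12
[73] read 'b'  n12⇒n6 (fail-walked)
[74] read 'a'  n6⇒n7
[75] read 'd'  n7⇒n3 (fail-walked)
[76] read 'd'  n3⇒n0 (fail-walked)
[77] read 'b'  n0⇒n6

Result: [[3,1],[5,0],[5,6],[7,2],[9,0],[9,6],[13,3],[15,0],[18,2],[19,0],[19,4],[19,6],[23,3],[24,2],[27,0],[29,0],[29,6],[32,0],[32,6],[35,1],[40,1],[42,2],[43,0],[43,4],[43,6],[46,0],[46,6],[49,0],[49,6],[51,2],[53,2],[56,0],[59,0],[59,5],[61,0],[61,6],[65,2],[66,0],[66,4],[66,6],[69,0],[70,0]]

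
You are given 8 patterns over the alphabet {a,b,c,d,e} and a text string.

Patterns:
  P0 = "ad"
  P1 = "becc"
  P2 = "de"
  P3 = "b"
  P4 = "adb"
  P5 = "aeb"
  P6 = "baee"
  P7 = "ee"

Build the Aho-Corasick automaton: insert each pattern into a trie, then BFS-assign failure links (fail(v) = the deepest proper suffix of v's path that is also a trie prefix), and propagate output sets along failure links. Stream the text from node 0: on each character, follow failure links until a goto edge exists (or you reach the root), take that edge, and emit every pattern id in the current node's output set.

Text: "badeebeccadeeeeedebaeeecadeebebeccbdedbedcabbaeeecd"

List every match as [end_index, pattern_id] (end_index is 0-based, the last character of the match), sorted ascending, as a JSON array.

Construct AC machine:
Trie (insert patterns):
  0='ε' goto a→1 b→3 d→7 e→15
  1='a' goto d→2 e→10
  2='ad' goto b→9  ←P0
  3='b' goto a→12 e→4  ←P3
  4='be' goto c→5
  5='bec' goto c→6
  6='becc' goto ·  ←P1
  7='d' goto e→8
  8='de' goto ·  ←P2
  9='adb' goto ·  ←P4
  10='ae' goto b→11
  11='aeb' goto ·  ←P5
  12='ba' goto e→13
  13='bae' goto e→14
  14='baee' goto ·  ←P6
  15='e' goto e→16
  16='ee' goto ·  ←P7

Failure links (BFS by depth):
  n1('a'): parent n0 fail=0; on 'a' 0 → fail=0;  out ∅∪∅=∅
  n3('b'): parent n0 fail=0; on 'b' 0 → fail=0;  out {3}∪∅={3}
  n7('d'): parent n0 fail=0; on 'd' 0 → fail=0;  out ∅∪∅=∅
  n15('e'): parent n0 fail=0; on 'e' 0 → fail=0;  out ∅∪∅=∅
  n2('ad'): parent n1 fail=0; on 'd' 0 → fail=7;  out {0}∪∅={0}
  n4('be'): parent n3 fail=0; on 'e' 0 → fail=15;  out ∅∪∅=∅
  n8('de'): parent n7 fail=0; on 'e' 0 → fail=15;  out {2}∪∅={2}
  n10('ae'): parent n1 fail=0; on 'e' 0 → fail=15;  out ∅∪∅=∅
  n12('ba'): parent n3 fail=0; on 'a' 0 → fail=1;  out ∅∪∅=∅
  n16('ee'): parent n15 fail=0; on 'e' 0 → fail=15;  out {7}∪∅={7}
  n5('bec'): parent n4 fail=15; on 'c' 15→0 → fail=0;  out ∅∪∅=∅
  n9('adb'): parent n2 fail=7; on 'b' 7→0 → fail=3;  out {4}∪{3}={3,4}
  n11('aeb'): parent n10 fail=15; on 'b' 15→0 → fail=3;  out {5}∪{3}={3,5}
  n13('bae'): parent n12 fail=1; on 'e' 1 → fail=10;  out ∅∪∅=∅
  n6('becc'): parent n5 fail=0; on 'c' 0 → fail=0;  out {1}∪∅={1}
  n14('baee'): parent n13 fail=10; on 'e' 10→15 → fail=16;  out {6}∪{7}={6,7}

Run:
[0] read 'b'  n0⇒n3  → match P3@[0:0]
[1] read 'a'  n3⇒n12
[2] read 'd'  n12⇒n2 ·f  → match P0@[1:2]
[3] read 'e'  n2⇒n8 ·f  → match P2@[2:3]
[4] read 'e'  n8⇒n16 ·f  → match P7@[3:4]
[5] read 'b'  n16⇒n3 ·f  → match P3@[5:5]
[6] read 'e'  n3⇒n4
[7] read 'c'  n4⇒n5
[8] read 'c'  n5⇒n6  → match P1@[5:8]
[9] read 'a'  n6⇒n1 ·f
[10] read 'd'  n1⇒n2  → match P0@[9:10]
[11] read 'e'  n2⇒n8 ·f  → match P2@[10:11]
[12] read 'e'  n8⇒n16 ·f  → match P7@[11:12]
[13] read 'e'  n16⇒n16 ·f  → match P7@[12:13]
[14] read 'e'  n16⇒n16 ·f  → match P7@[13:14]
[15] read 'e'  n16⇒n16 ·f  → match P7@[14:15]
[16] read 'd'  n16⇒n7 ·f
[17] read 'e'  n7⇒n8  → match P2@[16:17]
[18] read 'b'  n8⇒n3 ·f  → match P3@[18:18]
[19] read 'a'  n3⇒n12
[20] read 'e'  n12⇒n13
[21] read 'e'  n13⇒n14  → match P6@[18:21],P7@[20:21]
[22] read 'e'  n14⇒n16 ·f  → match P7@[21:22]
[23] read 'c'  n16⇒n0 ·f
[24] read 'a'  n0⇒n1
[25] read 'd'  n1⇒n2  → match P0@[24:25]
[26] read 'e'  n2⇒n8 ·f  → match P2@[25:26]
[27] read 'e'  n8⇒n16 ·f  → match P7@[26:27]
[28] read 'b'  n16⇒n3 ·f  → match P3@[28:28]
[29] read 'e'  n3⇒n4
[30] read 'b'  n4⇒n3 ·f  → match P3@[30:30]
[31] read 'e'  n3⇒n4
[32] read 'c'  n4⇒n5
[33] read 'c'  n5⇒n6  → match P1@[30:33]
[34] read 'b'  n6⇒n3 ·f  → match P3@[34:34]
[35] read 'd'  n3⇒n7 ·f
[36] read 'e'  n7⇒n8  → match P2@[35:36]
[37] read 'd'  n8⇒n7 ·f
[38] read 'b'  n7⇒n3 ·f  → match P3@[38:38]
[39] read 'e'  n3⇒n4
[40] read 'd'  n4⇒n7 ·f
[41] read 'c'  n7⇒n0 ·f
[42] read 'a'  n0⇒n1
[43] read 'b'  n1⇒n3 ·f  → match P3@[43:43]
[44] read 'b'  n3⇒n3 ·f  → match P3@[44:44]
[45] read 'a'  n3⇒n12
[46] read 'e'  n12⇒n13
[47] read 'e'  n13⇒n14  → match P6@[44:47],P7@[46:47]
[48] read 'e'  n14⇒n16 ·f  → match P7@[47:48]
[49] read 'c'  n16⇒n0 ·f
[50] read 'd'  n0⇒n7

Matches: [[0,3],[2,0],[3,2],[4,7],[5,3],[8,1],[10,0],[11,2],[12,7],[13,7],[14,7],[15,7],[17,2],[18,3],[21,6],[21,7],[22,7],[25,0],[26,2],[27,7],[28,3],[30,3],[33,1],[34,3],[36,2],[38,3],[43,3],[44,3],[47,6],[47,7],[48,7]]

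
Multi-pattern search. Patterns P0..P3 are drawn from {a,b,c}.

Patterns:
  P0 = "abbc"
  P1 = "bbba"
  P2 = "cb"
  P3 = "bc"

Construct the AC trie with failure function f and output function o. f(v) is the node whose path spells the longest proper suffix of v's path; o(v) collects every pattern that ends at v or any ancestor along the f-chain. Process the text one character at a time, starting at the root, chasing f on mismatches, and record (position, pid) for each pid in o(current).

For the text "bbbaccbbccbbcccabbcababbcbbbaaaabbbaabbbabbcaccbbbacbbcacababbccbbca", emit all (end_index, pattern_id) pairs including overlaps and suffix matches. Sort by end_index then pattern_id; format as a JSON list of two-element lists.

Build:
Trie (insert patterns):
  n0 'ε': a→1 b→5 c→9
  n1 'a': b→2
  n2 'ab': b→3
  n3 'abb': c→4
  n4 'abbc': ·  [P0 ends]
  n5 'b': b→6 c→11
  n6 'bb': b→7
  n7 'bbb': a→8
  n8 'bbba': ·  [P1 ends]
  n9 'c': b→10
  n10 'cb': ·  [P2 ends]
  n11 'bc': ·  [P3 ends]

BFS fail/out derivation:
  fail(1) 'a': from fail(0)=0 chase 'a': 0 ⇒ 0;  out=∅∪out(0)=∅
  fail(5) 'b': from fail(0)=0 chase 'b': 0 ⇒ 0;  out=∅∪out(0)=∅
  fail(9) 'c': from fail(0)=0 chase 'c': 0 ⇒ 0;  out=∅∪out(0)=∅
  fail(2) 'ab': from fail(1)=0 chase 'b': 0 ⇒ 5;  out=∅∪out(5)=∅
  fail(6) 'bb': from fail(5)=0 chase 'b': 0 ⇒ 5;  out=∅∪out(5)=∅
  fail(10) 'cb': from fail(9)=0 chase 'b': 0 ⇒ 5;  out={2}∪out(5)={2}
  fail(11) 'bc': from fail(5)=0 chase 'c': 0 ⇒ 9;  out={3}∪out(9)={3}
  fail(3) 'abb': from fail(2)=5 chase 'b': 5 ⇒ 6;  out=∅∪out(6)=∅
  fail(7) 'bbb': from fail(6)=5 chase 'b': 5 ⇒ 6;  out=∅∪out(6)=∅
  fail(4) 'abbc': from fail(3)=6 chase 'c': 6→5 ⇒ 11;  out={0}∪out(11)={0,3}
  fail(8) 'bbba': from fail(7)=6 chase 'a': 6→5→0 ⇒ 1;  out={1}∪out(1)={1}

Scan:
[0] read 'b'  n0⇒n5
[1] read 'b'  n5⇒n6
[2] read 'b'  n6⇒n7
[3] read 'a'  n7⇒n8  ** P1@[0:3]
[4] read 'c'  n8⇒n9 (fail-walked)
[5] read 'c'  n9⇒n9 (fail-walked)
[6] read 'b'  n9⇒n10  ** P2@[5:6]
[7] read 'b'  n10⇒n6 (fail-walked)
[8] read 'c'  n6⇒n11 (fail-walked)  ** P3@[7:8]
[9] read 'c'  n11⇒n9 (fail-walked)
[10] read 'b'  n9⇒n10  ** P2@[9:10]
[11] read 'b'  n10⇒n6 (fail-walked)
[12] read 'c'  n6⇒n11 (fail-walked)  ** P3@[11:12]
[13] read 'c'  n11⇒n9 (fail-walked)
[14] read 'c'  n9⇒n9 (fail-walked)
[15] read 'a'  n9⇒n1 (fail-walked)
[16] read 'b'  n1⇒n2
[17] read 'b'  n2⇒n3
[18] read 'c'  n3⇒n4  ** P0@[15:18],P3@[17:18]
[19] read 'a'  n4⇒n1 (fail-walked)
[20] read 'b'  n1⇒n2
[21] read 'a'  n2⇒n1 (fail-walked)
[22] read 'b'  n1⇒n2
[23] read 'b'  n2⇒n3
[24] read 'c'  n3⇒n4  ** P0@[21:24],P3@[23:24]
[25] read 'b'  n4⇒n10 (fail-walked)  ** P2@[24:25]
[26] read 'b'  n10⇒n6 (fail-walked)
[27] read 'b'  n6⇒n7
[28] read 'a'  n7⇒n8  ** P1@[25:28]
[29] read 'a'  n8⇒n1 (fail-walked)
[30] read 'a'  n1⇒n1 (fail-walked)
[31] read 'a'  n1⇒n1 (fail-walked)
[32] read 'b'  n1⇒n2
[33] read 'b'  n2⇒n3
[34] read 'b'  n3⇒n7 (fail-walked)
[35] read 'a'  n7⇒n8  ** P1@[32:35]
[36] read 'a'  n8⇒n1 (fail-walked)
[37] read 'b'  n1⇒n2
[38] read 'b'  n2⇒n3
[39] read 'b'  n3⇒n7 (fail-walked)
[40] read 'a'  n7⇒n8  ** P1@[37:40]
[41] read 'b'  n8⇒n2 (fail-walked)
[42] read 'b'  n2⇒n3
[43] read 'c'  n3⇒n4  ** P0@[40:43],P3@[42:43]
[44] read 'a'  n4⇒n1 (fail-walked)
[45] read 'c'  n1⇒n9 (fail-walked)
[46] read 'c'  n9⇒n9 (fail-walked)
[47] read 'b'  n9⇒n10  ** P2@[46:47]
[48] read 'b'  n10⇒n6 (fail-walked)
[49] read 'b'  n6⇒n7
[50] read 'a'  n7⇒n8  ** P1@[47:50]
[51] read 'c'  n8⇒n9 (fail-walked)
[52] read 'b'  n9⇒n10  ** P2@[51:52]
[53] read 'b'  n10⇒n6 (fail-walked)
[54] read 'c'  n6⇒n11 (fail-walked)  ** P3@[53:54]
[55] read 'a'  n11⇒n1 (fail-walked)
[56] read 'c'  n1⇒n9 (fail-walked)
[57] read 'a'  n9⇒n1 (fail-walked)
[58] read 'b'  n1⇒n2
[59] read 'a'  n2⇒n1 (fail-walked)
[60] read 'b'  n1⇒n2
[61] read 'b'  n2⇒n3
[62] read 'c'  n3⇒n4  ** P0@[59:62],P3@[61:62]
[63] read 'c'  n4⇒n9 (fail-walked)
[64] read 'b'  n9⇒n10  ** P2@[63:64]
[65] read 'b'  n10⇒n6 (fail-walked)
[66] read 'c'  n6⇒n11 (fail-walked)  ** P3@[65:66]
[67] read 'a'  n11⇒n1 (fail-walked)

Result: [[3,1],[6,2],[8,3],[10,2],[12,3],[18,0],[18,3],[24,0],[24,3],[25,2],[28,1],[35,1],[40,1],[43,0],[43,3],[47,2],[50,1],[52,2],[54,3],[62,0],[62,3],[64,2],[66,3]]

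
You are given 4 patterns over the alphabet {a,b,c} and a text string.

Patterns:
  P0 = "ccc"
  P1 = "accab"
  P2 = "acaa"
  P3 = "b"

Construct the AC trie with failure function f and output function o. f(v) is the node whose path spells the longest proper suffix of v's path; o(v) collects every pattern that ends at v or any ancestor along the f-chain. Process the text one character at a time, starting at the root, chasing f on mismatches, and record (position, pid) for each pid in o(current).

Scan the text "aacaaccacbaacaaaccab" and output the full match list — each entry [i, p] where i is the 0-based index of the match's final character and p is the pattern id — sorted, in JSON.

Build automaton:
Trie (insert patterns):
  n0 'ε': a→4 b→11 c→1
  n1 'c': c→2
  n2 'cc': c→3
  n3 'ccc': ·  ←P0
  n4 'a': c→5
  n5 'ac': a→9 c→6
  n6 'acc': a→7
  n7 'acca': b→8
  n8 'accab': ·  ←P1
  n9 'aca': a→10
  n10 'acaa': ·  ←P2
  n11 'b': ·  ←P3

Failure links (BFS by depth):
  n1('c'): parent n0 fail=0; on 'c' 0 → fail=0;  out ∅∪∅=∅
  n4('a'): parent n0 fail=0; on 'a' 0 → fail=0;  out ∅∪∅=∅
  n11('b'): parent n0 fail=0; on 'b' 0 → fail=0;  out {3}∪∅={3}
  n2('cc'): parent n1 fail=0; on 'c' 0 → fail=1;  out ∅∪∅=∅
  n5('ac'): parent n4 fail=0; on 'c' 0 → fail=1;  out ∅∪∅=∅
  n3('ccc'): parent n2 fail=1; on 'c' 1 → fail=2;  out {0}∪∅={0}
  n6('acc'): parent n5 fail=1; on 'c' 1 → fail=2;  out ∅∪∅=∅
  n9('aca'): parent n5 fail=1; on 'a' 1→0 → fail=4;  out ∅∪∅=∅
  n7('acca'): parent n6 fail=2; on 'a' 2→1→0 → fail=4;  out ∅∪∅=∅
  n10('acaa'): parent n9 fail=4; on 'a' 4→0 → fail=4;  out {2}∪∅={2}
  n8('accab'): parent n7 fail=4; on 'b' 4→0 → fail=11;  out {1}∪{3}={1,3}

Text stream:
i=0 'a': node 0→4
i=1 'a': node 4→4 (fail-walked)
i=2 'c': node 4→5
i=3 'a': node 5→9
i=4 'a': node 9→10  → match P2@[1:4]
i=5 'c': node 10→5 (fail-walked)
i=6 'c': node 5→6
i=7 'a': node 6→7
i=8 'c': node 7→5 (fail-walked)
i=9 'b': node 5→11 (fail-walked)  → match P3@[9:9]
i=10 'a': node 11→4 (fail-walked)
i=11 'a': node 4→4 (fail-walked)
i=12 'c': node 4→5
i=13 'a': node 5→9
i=14 'a': node 9→10  → match P2@[11:14]
i=15 'a': node 10→4 (fail-walked)
i=16 'c': node 4→5
i=17 'c': node 5→6
i=18 'a': node 6→7
i=19 'b': node 7→8  → match P1@[15:19],P3@[19:19]

Matches: [[4,2],[9,3],[14,2],[19,1],[19,3]]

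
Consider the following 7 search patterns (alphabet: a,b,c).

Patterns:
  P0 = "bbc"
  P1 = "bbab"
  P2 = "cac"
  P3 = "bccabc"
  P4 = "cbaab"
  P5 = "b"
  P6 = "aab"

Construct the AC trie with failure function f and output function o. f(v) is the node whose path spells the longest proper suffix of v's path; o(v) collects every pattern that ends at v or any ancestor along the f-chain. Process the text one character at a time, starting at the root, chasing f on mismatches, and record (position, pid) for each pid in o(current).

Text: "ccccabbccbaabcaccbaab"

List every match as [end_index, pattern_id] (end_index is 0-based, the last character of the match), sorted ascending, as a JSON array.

Construct AC machine:
Trie nodes:
  0='ε' goto a→18 b→1 c→6
  1='b' goto b→2 c→9  [P5 ends]
  2='bb' goto a→4 c→3
  3='bbc' goto ·  [P0 ends]
  4='bba' goto b→5
  5='bbab' goto ·  [P1 ends]
  6='c' goto a→7 b→14
  7='ca' goto c→8
  8='cac' goto ·  [P2 ends]
  9='bc' goto c→10
  10='bcc' goto a→11
  11='bcca' goto b→12
  12='bccab' goto c→13
  13='bccabc' goto ·  [P3 ends]
  14='cb' goto a→15
  15='cba' goto a→16
  16='cbaa' goto b→17
  17='cbaab' goto ·  [P4 ends]
  18='a' goto a→19
  19='aa' goto b→20
  20='aab' goto ·  [P6 ends]

BFS fail/out derivation:
  fail(1) 'b': from fail(0)=0 chase 'b': 0 ⇒ 0;  out={5}∪out(0)={5}
  fail(6) 'c': from fail(0)=0 chase 'c': 0 ⇒ 0;  out=∅∪out(0)=∅
  fail(18) 'a': from fail(0)=0 chase 'a': 0 ⇒ 0;  out=∅∪out(0)=∅
  fail(2) 'bb': from fail(1)=0 chase 'b': 0 ⇒ 1;  out=∅∪out(1)={5}
  fail(7) 'ca': from fail(6)=0 chase 'a': 0 ⇒ 18;  out=∅∪out(18)=∅
  fail(9) 'bc': from fail(1)=0 chase 'c': 0 ⇒ 6;  out=∅∪out(6)=∅
  fail(14) 'cb': from fail(6)=0 chase 'b': 0 ⇒ 1;  out=∅∪out(1)={5}
  fail(19) 'aa': from fail(18)=0 chase 'a': 0 ⇒ 18;  out=∅∪out(18)=∅
  fail(3) 'bbc': from fail(2)=1 chase 'c': 1 ⇒ 9;  out={0}∪out(9)={0}
  fail(4) 'bba': from fail(2)=1 chase 'a': 1→0 ⇒ 18;  out=∅∪out(18)=∅
  fail(8) 'cac': from fail(7)=18 chase 'c': 18→0 ⇒ 6;  out={2}∪out(6)={2}
  fail(10) 'bcc': from fail(9)=6 chase 'c': 6→0 ⇒ 6;  out=∅∪out(6)=∅
  fail(15) 'cba': from fail(14)=1 chase 'a': 1→0 ⇒ 18;  out=∅∪out(18)=∅
  fail(20) 'aab': from fail(19)=18 chase 'b': 18→0 ⇒ 1;  out={6}∪out(1)={5,6}
  fail(5) 'bbab': from fail(4)=18 chase 'b': 18→0 ⇒ 1;  out={1}∪out(1)={1,5}
  fail(11) 'bcca': from fail(10)=6 chase 'a': 6 ⇒ 7;  out=∅∪out(7)=∅
  fail(16) 'cbaa': from fail(15)=18 chase 'a': 18 ⇒ 19;  out=∅∪out(19)=∅
  fail(12) 'bccab': from fail(11)=7 chase 'b': 7→18→0 ⇒ 1;  out=∅∪out(1)={5}
  fail(17) 'cbaab': from fail(16)=19 chase 'b': 19 ⇒ 20;  out={4}∪out(20)={4,5,6}
  fail(13) 'bccabc': from fail(12)=1 chase 'c': 1 ⇒ 9;  out={3}∪out(9)={3}

Scan:
i=0 'c': node 0→6
i=1 'c': node 6→6 (fail-walked)
i=2 'c': node 6→6 (fail-walked)
i=3 'c': node 6→6 (fail-walked)
i=4 'a': node 6→7
i=5 'b': node 7→1 (fail-walked)  ** P5@[5:5]
i=6 'b': node 1→2  ** P5@[6:6]
i=7 'c': node 2→3  ** P0@[5:7]
i=8 'c': node 3→10 (fail-walked)
i=9 'b': node 10→14 (fail-walked)  ** P5@[9:9]
i=10 'a': node 14→15
i=11 'a': node 15→16
i=12 'b': node 16→17  ** P4@[8:12],P5@[12:12],P6@[10:12]
i=13 'c': node 17→9 (fail-walked)
i=14 'a': node 9→7 (fail-walked)
i=15 'c': node 7→8  ** P2@[13:15]
i=16 'c': node 8→6 (fail-walked)
i=17 'b': node 6→14  ** P5@[17:17]
i=18 'a': node 14→15
i=19 'a': node 15→16
i=20 'b': node 16→17  ** P4@[16:20],P5@[20:20],P6@[18:20]

All matches (sorted): [[5,5],[6,5],[7,0],[9,5],[12,4],[12,5],[12,6],[15,2],[17,5],[20,4],[20,5],[20,6]]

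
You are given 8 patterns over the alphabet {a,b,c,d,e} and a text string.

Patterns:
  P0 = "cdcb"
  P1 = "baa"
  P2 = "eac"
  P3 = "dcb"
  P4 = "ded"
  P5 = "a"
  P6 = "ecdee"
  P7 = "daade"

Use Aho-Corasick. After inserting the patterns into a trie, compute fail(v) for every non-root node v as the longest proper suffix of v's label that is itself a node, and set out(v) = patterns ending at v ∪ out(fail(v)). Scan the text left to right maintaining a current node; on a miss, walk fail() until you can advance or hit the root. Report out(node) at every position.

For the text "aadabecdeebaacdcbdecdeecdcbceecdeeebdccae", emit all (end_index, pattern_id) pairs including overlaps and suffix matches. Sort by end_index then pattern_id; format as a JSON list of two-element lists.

Build automaton:
Trie (insert patterns):
  0='ε' goto a→16 b→5 c→1 d→11 e→8
  1='c' goto d→2
  2='cd' goto c→3
  3='cdc' goto b→4
  4='cdcb' goto ·  ←P0
  5='b' goto a→6
  6='ba' goto a→7
  7='baa' goto ·  ←P1
  8='e' goto a→9 c→17
  9='ea' goto c→10
  10='eac' goto ·  ←P2
  11='d' goto a→21 c→12 e→14
  12='dc' goto b→13
  13='dcb' goto ·  ←P3
  14='de' goto d→15
  15='ded' goto ·  ←P4
  16='a' goto ·  ←P5
  17='ec' goto d→18
  18='ecd' goto e→19
  19='ecde' goto e→20
  20='ecdee' goto ·  ←P6
  21='da' goto a→22
  22='daa' goto d→23
  23='daad' goto e→24
  24='daade' goto ·  ←P7

Failure links (BFS by depth):
  n1('c'): parent n0 fail=0; on 'c' 0 → fail=0;  out ∅∪∅=∅
  n5('b'): parent n0 fail=0; on 'b' 0 → fail=0;  out ∅∪∅=∅
  n8('e'): parent n0 fail=0; on 'e' 0 → fail=0;  out ∅∪∅=∅
  n11('d'): parent n0 fail=0; on 'd' 0 → fail=0;  out ∅∪∅=∅
  n16('a'): parent n0 fail=0; on 'a' 0 → fail=0;  out {5}∪∅={5}
  n2('cd'): parent n1 fail=0; on 'd' 0 → fail=11;  out ∅∪∅=∅
  n6('ba'): parent n5 fail=0; on 'a' 0 → fail=16;  out ∅∪{5}={5}
  n9('ea'): parent n8 fail=0; on 'a' 0 → fail=16;  out ∅∪{5}={5}
  n12('dc'): parent n11 fail=0; on 'c' 0 → fail=1;  out ∅∪∅=∅
  n14('de'): parent n11 fail=0; on 'e' 0 → fail=8;  out ∅∪∅=∅
  n17('ec'): parent n8 fail=0; on 'c' 0 → fail=1;  out ∅∪∅=∅
  n21('da'): parent n11 fail=0; on 'a' 0 → fail=16;  out ∅∪{5}={5}
  n3('cdc'): parent n2 fail=11; on 'c' 11 → fail=12;  out ∅∪∅=∅
  n7('baa'): parent n6 fail=16; on 'a' 16→0 → fail=16;  out {1}∪{5}={1,5}
  n10('eac'): parent n9 fail=16; on 'c' 16→0 → fail=1;  out {2}∪∅={2}
  n13('dcb'): parent n12 fail=1; on 'b' 1→0 → fail=5;  out {3}∪∅={3}
  n15('ded'): parent n14 fail=8; on 'd' 8→0 → fail=11;  out {4}∪∅={4}
  n18('ecd'): parent n17 fail=1; on 'd' 1 → fail=2;  out ∅∪∅=∅
  n22('daa'): parent n21 fail=16; on 'a' 16→0 → fail=16;  out ∅∪{5}={5}
  n4('cdcb'): parent n3 fail=12; on 'b' 12 → fail=13;  out {0}∪{3}={0,3}
  n19('ecde'): parent n18 fail=2; on 'e' 2→11 → fail=14;  out ∅∪∅=∅
  n23('daad'): parent n22 fail=16; on 'd' 16→0 → fail=11;  out ∅∪∅=∅
  n20('ecdee'): parent n19 fail=14; on 'e' 14→8→0 → fail=8;  out {6}∪∅={6}
  n24('daade'): parent n23 fail=11; on 'e' 11 → fail=14;  out {7}∪∅={7}

Text stream:
i=0 'a': node 0→16  → match P5@[0:0]
i=1 'a': node 16→16 (fail-walked)  → match P5@[1:1]
i=2 'd': node 16→11 (fail-walked)
i=3 'a': node 11→21  → match P5@[3:3]
i=4 'b': node 21→5 (fail-walked)
i=5 'e': node 5→8 (fail-walked)
i=6 'c': node 8→17
i=7 'd': node 17→18
i=8 'e': node 18→19
i=9 'e': node 19→20  → match P6@[5:9]
i=10 'b': node 20→5 (fail-walked)
i=11 'a': node 5→6  → match P5@[11:11]
i=12 'a': node 6→7  → match P1@[10:12],P5@[12:12]
i=13 'c': node 7→1 (fail-walked)
i=14 'd': node 1→2
i=15 'c': node 2→3
i=16 'b': node 3→4  → match P0@[13:16],P3@[14:16]
i=17 'd': node 4→11 (fail-walked)
i=18 'e': node 11→14
i=19 'c': node 14→17 (fail-walked)
i=20 'd': node 17→18
i=21 'e': node 18→19
i=22 'e': node 19→20  → match P6@[18:22]
i=23 'c': node 20→17 (fail-walked)
i=24 'd': node 17→18
i=25 'c': node 18→3 (fail-walked)
i=26 'b': node 3→4  → match P0@[23:26],P3@[24:26]
i=27 'c': node 4→1 (fail-walked)
i=28 'e': node 1→8 (fail-walked)
i=29 'e': node 8→8 (fail-walked)
i=30 'c': node 8→17
i=31 'd': node 17→18
i=32 'e': node 18→19
i=33 'e': node 19→20  → match P6@[29:33]
i=34 'e': node 20→8 (fail-walked)
i=35 'b': node 8→5 (fail-walked)
i=36 'd': node 5→11 (fail-walked)
i=37 'c': node 11→12
i=38 'c': node 12→1 (fail-walked)
i=39 'a': node 1→16 (fail-walked)  → match P5@[39:39]
i=40 'e': node 16→8 (fail-walked)

Matches: [[0,5],[1,5],[3,5],[9,6],[11,5],[12,1],[12,5],[16,0],[16,3],[22,6],[26,0],[26,3],[33,6],[39,5]]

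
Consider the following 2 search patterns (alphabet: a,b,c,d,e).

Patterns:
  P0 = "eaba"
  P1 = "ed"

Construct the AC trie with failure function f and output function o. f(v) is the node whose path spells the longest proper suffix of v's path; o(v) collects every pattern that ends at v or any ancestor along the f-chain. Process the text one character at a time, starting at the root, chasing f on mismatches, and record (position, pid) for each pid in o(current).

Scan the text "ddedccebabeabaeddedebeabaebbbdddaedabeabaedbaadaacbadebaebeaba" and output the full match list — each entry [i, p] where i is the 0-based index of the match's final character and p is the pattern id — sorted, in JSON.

Construct AC machine:
Trie nodes:
  n0 'ε': e→1
  n1 'e': a→2 d→5
  n2 'ea': b→3
  n3 'eab': a→4
  n4 'eaba': ·  [P0 ends]
  n5 'ed': ·  [P1 ends]

BFS fail/out derivation:
  n1('e'): parent n0 fail=0; on 'e' 0 → fail=0;  out ∅∪∅=∅
  n2('ea'): parent n1 fail=0; on 'a' 0 → fail=0;  out ∅∪∅=∅
  n5('ed'): parent n1 fail=0; on 'd' 0 → fail=0;  out {1}∪∅={1}
  n3('eab'): parent n2 fail=0; on 'b' 0 → fail=0;  out ∅∪∅=∅
  n4('eaba'): parent n3 fail=0; on 'a' 0 → fail=0;  out {0}∪∅={0}

Run:
i=0 'd': node 0→0
i=1 'd': node 0→0
i=2 'e': node 0→1
i=3 'd': node 1→5  emit P1@[2:3]
i=4 'c': node 5→0 (fail-walked)
i=5 'c': node 0→0
i=6 'e': node 0→1
i=7 'b': node 1→0 (fail-walked)
i=8 'a': node 0→0
i=9 'b': node 0→0
i=10 'e': node 0→1
i=11 'a': node 1→2
i=12 'b': node 2→3
i=13 'a': node 3→4  emit P0@[10:13]
i=14 'e': node 4→1 (fail-walked)
i=15 'd': node 1→5  emit P1@[14:15]
i=16 'd': node 5→0 (fail-walked)
i=17 'e': node 0→1
i=18 'd': node 1→5  emit P1@[17:18]
i=19 'e': node 5→1 (fail-walked)
i=20 'b': node 1→0 (fail-walked)
i=21 'e': node 0→1
i=22 'a': node 1→2
i=23 'b': node 2→3
i=24 'a': node 3→4  emit P0@[21:24]
i=25 'e': node 4→1 (fail-walked)
i=26 'b': node 1→0 (fail-walked)
i=27 'b': node 0→0
i=28 'b': node 0→0
i=29 'd': node 0→0
i=30 'd': node 0→0
i=31 'd': node 0→0
i=32 'a': node 0→0
i=33 'e': node 0→1
i=34 'd': node 1→5  emit P1@[33:34]
i=35 'a': node 5→0 (fail-walked)
i=36 'b': node 0→0
i=37 'e': node 0→1
i=38 'a': node 1→2
i=39 'b': node 2→3
i=40 'a': node 3→4  emit P0@[37:40]
i=41 'e': node 4→1 (fail-walked)
i=42 'd': node 1→5  emit P1@[41:42]
i=43 'b': node 5→0 (fail-walked)
i=44 'a': node 0→0
i=45 'a': node 0→0
i=46 'd': node 0→0
i=47 'a': node 0→0
i=48 'a': node 0→0
i=49 'c': node 0→0
i=50 'b': node 0→0
i=51 'a': node 0→0
i=52 'd': node 0→0
i=53 'e': node 0→1
i=54 'b': node 1→0 (fail-walked)
i=55 'a': node 0→0
i=56 'e': node 0→1
i=57 'b': node 1→0 (fail-walked)
i=58 'e': node 0→1
i=59 'a': node 1→2
i=60 'b': node 2→3
i=61 'a': node 3→4  emit P0@[58:61]

Matches: [[3,1],[13,0],[15,1],[18,1],[24,0],[34,1],[40,0],[42,1],[61,0]]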